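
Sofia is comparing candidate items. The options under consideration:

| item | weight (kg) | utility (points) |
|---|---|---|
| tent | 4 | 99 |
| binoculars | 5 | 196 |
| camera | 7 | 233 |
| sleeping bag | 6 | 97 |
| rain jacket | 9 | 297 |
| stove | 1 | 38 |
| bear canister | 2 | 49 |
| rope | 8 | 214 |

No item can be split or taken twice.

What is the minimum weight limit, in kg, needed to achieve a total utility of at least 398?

12

Need the lightest bundle worth ≥ 398.
binoculars + camera: 429 utility at 12 kg.
Any bundle with less than 12 kg falls short of 398.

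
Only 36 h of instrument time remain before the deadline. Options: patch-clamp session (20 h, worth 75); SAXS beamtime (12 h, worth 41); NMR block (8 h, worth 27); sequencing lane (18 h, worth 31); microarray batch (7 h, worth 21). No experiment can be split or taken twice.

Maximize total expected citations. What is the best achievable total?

By expected citations per h: patch-clamp session 3.75, SAXS beamtime 3.42, NMR block 3.38, microarray batch 3.00 lead.
Greedy by ratio would take patch-clamp session + SAXS beamtime: 32 h used, total 116.
Replace SAXS beamtime with NMR block + microarray batch: the trade gains 7 net, giving 123 at 35 h.
Runner-up patch-clamp session + SAXS beamtime tops out at 116.

123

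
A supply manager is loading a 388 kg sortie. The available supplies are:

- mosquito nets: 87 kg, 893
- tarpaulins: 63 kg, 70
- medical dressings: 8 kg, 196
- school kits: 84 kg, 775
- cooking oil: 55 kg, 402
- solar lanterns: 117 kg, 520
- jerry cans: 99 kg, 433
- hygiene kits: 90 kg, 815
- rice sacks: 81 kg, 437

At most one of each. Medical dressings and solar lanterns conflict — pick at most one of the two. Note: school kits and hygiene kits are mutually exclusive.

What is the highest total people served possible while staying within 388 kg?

By people served per kg: medical dressings 24.50, mosquito nets 10.26, school kits 9.23, hygiene kits 9.06 lead.
Best packing: mosquito nets + tarpaulins + medical dressings + cooking oil + hygiene kits + rice sacks — 384 kg, 2813 total.
The closest alternative, mosquito nets + medical dressings + jerry cans + hygiene kits + rice sacks, reaches only 2774.

2813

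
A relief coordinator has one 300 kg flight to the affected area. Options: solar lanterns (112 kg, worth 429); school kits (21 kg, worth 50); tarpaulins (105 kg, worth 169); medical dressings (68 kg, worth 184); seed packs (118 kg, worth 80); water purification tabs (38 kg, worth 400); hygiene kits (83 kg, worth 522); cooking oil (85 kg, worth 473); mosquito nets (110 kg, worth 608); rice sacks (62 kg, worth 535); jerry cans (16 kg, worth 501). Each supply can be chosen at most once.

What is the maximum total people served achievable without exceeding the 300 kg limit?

2431

Density check — jerry cans 31.31, water purification tabs 10.53, rice sacks 8.63, hygiene kits 6.29 are the best per kg.
Water purification tabs + hygiene kits + cooking oil + rice sacks + jerry cans uses 284 of the 300 kg and totals 2431.
Next best is medical dressings + water purification tabs + mosquito nets + rice sacks + jerry cans at 2228 (294 kg) — short by 203.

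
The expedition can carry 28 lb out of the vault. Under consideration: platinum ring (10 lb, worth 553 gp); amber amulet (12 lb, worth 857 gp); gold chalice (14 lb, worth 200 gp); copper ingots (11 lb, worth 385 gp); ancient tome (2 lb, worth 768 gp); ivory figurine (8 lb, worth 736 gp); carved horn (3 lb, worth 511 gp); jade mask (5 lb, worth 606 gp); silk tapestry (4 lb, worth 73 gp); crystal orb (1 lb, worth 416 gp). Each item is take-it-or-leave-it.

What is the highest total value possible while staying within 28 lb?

3383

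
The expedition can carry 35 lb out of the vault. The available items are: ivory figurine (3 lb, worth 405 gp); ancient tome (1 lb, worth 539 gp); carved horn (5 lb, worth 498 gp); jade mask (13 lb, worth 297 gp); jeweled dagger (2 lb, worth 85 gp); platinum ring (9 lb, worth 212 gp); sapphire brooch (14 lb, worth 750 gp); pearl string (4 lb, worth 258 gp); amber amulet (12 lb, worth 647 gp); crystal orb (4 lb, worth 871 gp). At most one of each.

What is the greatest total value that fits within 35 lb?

3406

A density-first pass picks ivory figurine + ancient tome + carved horn + jeweled dagger + pearl string + amber amulet + crystal orb — 3303 at 31 lb.
Dropping amber amulet frees 12 lb; slotting in sapphire brooch (14 lb) lifts the total to 3406 at 33 lb.
Runner-up ivory figurine + ancient tome + carved horn + sapphire brooch + pearl string + crystal orb tops out at 3321.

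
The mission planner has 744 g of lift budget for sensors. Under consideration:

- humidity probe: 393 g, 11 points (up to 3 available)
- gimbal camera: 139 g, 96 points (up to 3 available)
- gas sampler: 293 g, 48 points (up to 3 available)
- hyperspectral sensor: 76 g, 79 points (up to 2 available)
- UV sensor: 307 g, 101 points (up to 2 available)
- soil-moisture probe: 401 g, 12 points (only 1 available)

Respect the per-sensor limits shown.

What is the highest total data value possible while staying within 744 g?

By data value per g: hyperspectral sensor 1.04, gimbal camera 0.69, UV sensor 0.33, gas sampler 0.16 lead.
Filling by ratio: 3×gimbal camera + 2×hyperspectral sensor for 446, with 175 g left unused.
The 139 g tied up in gimbal camera is better spent on UV sensor — total rises to 451 (737 g).

451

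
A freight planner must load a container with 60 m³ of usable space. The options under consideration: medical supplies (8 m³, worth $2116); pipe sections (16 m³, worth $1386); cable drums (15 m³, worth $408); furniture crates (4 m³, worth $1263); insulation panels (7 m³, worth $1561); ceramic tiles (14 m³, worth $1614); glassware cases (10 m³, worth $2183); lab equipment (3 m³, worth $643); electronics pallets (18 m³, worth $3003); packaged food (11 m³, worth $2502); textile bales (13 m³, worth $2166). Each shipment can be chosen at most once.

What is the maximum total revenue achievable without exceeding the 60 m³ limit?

By revenue per m³: furniture crates 315.75, medical supplies 264.50, packaged food 227.45 lead.
Greedy by ratio would take medical supplies + furniture crates + insulation panels + glassware cases + lab equipment + packaged food + textile bales: 56 m³ used, total 12434.
The 16 m³ tied up in lab equipment and textile bales is better spent on electronics pallets — total rises to 12628 (58 m³).
No other feasible combination exceeds 12628.

12628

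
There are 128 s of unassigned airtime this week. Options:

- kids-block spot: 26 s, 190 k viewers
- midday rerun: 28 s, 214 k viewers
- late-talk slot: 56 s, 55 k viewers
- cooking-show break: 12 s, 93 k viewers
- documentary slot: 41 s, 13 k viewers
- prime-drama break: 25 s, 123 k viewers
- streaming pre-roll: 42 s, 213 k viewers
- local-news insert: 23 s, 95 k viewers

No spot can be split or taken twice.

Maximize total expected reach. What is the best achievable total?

By expected reach per s: cooking-show break 7.75, midday rerun 7.64, kids-block spot 7.31, streaming pre-roll 5.07 lead.
Filling by ratio: kids-block spot + midday rerun + cooking-show break + streaming pre-roll for 710, with 20 s left unused.
The 12 s tied up in cooking-show break is better spent on prime-drama break — total rises to 740 (121 s).
The spare 7 s is too small for any remaining spot, and no exchange beats 740.

740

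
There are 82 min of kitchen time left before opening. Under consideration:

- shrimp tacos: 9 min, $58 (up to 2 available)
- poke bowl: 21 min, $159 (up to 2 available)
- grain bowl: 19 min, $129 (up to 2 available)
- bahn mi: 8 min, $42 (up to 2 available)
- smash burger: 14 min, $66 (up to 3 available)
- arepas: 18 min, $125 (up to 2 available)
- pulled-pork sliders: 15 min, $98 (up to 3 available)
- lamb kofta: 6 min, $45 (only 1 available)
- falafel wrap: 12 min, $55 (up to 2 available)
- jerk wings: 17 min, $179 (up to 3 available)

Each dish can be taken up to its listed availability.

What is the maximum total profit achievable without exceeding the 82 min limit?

754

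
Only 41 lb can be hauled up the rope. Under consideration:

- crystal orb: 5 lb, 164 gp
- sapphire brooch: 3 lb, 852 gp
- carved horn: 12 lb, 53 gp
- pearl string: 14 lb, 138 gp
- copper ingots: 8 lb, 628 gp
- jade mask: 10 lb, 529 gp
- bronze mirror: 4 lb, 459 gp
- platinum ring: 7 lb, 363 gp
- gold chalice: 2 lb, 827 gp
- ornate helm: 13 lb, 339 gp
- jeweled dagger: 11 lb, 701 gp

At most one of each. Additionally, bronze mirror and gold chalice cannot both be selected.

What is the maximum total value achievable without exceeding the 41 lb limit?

Sapphire brooch + copper ingots + jade mask + platinum ring + gold chalice + jeweled dagger uses 41 of the 41 lb and totals 3900.
Next best is crystal orb + sapphire brooch + copper ingots + jade mask + gold chalice + jeweled dagger at 3701 (39 lb) — short by 199.

3900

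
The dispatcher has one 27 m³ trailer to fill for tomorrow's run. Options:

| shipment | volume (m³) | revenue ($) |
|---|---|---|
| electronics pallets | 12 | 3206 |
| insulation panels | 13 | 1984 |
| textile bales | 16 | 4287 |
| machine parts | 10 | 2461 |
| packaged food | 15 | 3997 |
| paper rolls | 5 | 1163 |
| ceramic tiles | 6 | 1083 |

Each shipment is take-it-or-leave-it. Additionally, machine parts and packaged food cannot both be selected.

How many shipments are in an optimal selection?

Optimal total is 7203.
For example electronics pallets + packaged food achieves it, using 27 m³.
Any selection reaching 7203 contains exactly 2 shipments.

2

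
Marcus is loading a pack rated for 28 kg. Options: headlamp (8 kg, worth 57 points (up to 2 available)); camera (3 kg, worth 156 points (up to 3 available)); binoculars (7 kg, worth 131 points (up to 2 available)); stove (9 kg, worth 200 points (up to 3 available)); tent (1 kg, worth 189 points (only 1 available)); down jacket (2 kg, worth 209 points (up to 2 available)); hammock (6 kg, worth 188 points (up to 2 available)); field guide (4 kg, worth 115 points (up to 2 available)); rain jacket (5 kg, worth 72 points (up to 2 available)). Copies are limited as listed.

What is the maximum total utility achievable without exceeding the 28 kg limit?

1493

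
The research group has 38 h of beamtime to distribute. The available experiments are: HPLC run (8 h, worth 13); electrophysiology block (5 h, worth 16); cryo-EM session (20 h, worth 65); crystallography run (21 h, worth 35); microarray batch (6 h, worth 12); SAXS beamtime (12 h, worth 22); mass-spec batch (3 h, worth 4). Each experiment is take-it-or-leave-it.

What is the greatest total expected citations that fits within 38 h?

103

A density-first pass picks electrophysiology block + cryo-EM session + microarray batch + mass-spec batch — 97 at 34 h.
Dropping microarray batch and mass-spec batch frees 9 h; slotting in SAXS beamtime (12 h) lifts the total to 103 at 37 h.
An exhaustive check of the 128 subsets confirms 103.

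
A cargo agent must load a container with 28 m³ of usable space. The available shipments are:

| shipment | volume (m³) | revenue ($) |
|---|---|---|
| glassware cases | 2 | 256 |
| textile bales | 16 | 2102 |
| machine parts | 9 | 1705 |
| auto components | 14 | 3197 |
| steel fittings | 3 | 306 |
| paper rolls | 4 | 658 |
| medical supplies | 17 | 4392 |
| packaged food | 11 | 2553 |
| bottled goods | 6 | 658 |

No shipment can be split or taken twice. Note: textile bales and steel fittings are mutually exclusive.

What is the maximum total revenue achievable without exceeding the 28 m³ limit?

Ranking by ratio (revenue/m³): medical supplies 258.35, packaged food 232.09, auto components 228.36.
Medical supplies + packaged food uses 28 of the 28 m³ and totals 6945.

6945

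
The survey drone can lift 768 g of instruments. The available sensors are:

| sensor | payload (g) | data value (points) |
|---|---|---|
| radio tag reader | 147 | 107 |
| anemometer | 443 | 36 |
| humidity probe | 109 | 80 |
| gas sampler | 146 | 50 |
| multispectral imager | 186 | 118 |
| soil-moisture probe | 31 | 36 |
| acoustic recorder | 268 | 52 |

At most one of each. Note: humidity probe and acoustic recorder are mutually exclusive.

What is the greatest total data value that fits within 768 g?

Ranking by ratio (data value/g): soil-moisture probe 1.16, humidity probe 0.73, radio tag reader 0.73, multispectral imager 0.63.
Best packing: radio tag reader + humidity probe + gas sampler + multispectral imager + soil-moisture probe — 619 g, 391 total.
Every other selection either busts 768 g or breaks a pairing rule or fails to beat 391.

391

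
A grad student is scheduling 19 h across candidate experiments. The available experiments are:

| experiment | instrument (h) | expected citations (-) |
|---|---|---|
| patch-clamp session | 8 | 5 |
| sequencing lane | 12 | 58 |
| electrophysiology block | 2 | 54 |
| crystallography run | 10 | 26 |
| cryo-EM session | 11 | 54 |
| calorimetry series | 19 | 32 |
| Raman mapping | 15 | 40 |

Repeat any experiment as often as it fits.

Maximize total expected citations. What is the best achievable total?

Taking 9×electrophysiology block: 18 h used, 486 in expected citations.

486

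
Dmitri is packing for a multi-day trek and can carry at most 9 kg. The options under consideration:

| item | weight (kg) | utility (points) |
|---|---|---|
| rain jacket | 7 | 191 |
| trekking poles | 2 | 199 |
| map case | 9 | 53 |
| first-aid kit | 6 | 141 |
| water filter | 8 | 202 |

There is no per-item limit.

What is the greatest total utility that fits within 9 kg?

796

Ranking by ratio (utility/kg): trekking poles 99.50, rain jacket 27.29, water filter 25.25.
The ratio ordering already packs tightly: 4×trekking poles, 8 kg, 796.
Nothing else within 9 kg beats 796.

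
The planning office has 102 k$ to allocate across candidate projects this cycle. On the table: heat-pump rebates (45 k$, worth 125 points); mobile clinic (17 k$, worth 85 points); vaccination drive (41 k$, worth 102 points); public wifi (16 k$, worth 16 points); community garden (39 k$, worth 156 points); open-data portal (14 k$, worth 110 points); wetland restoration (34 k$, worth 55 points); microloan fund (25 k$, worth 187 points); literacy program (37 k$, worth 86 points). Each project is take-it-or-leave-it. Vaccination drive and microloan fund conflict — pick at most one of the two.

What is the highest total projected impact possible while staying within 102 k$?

The ratio ordering already packs tightly: mobile clinic + community garden + open-data portal + microloan fund, 95 k$, 538.
The spare 7 k$ is too small for any remaining project, and no feasible exchange beats 538.

538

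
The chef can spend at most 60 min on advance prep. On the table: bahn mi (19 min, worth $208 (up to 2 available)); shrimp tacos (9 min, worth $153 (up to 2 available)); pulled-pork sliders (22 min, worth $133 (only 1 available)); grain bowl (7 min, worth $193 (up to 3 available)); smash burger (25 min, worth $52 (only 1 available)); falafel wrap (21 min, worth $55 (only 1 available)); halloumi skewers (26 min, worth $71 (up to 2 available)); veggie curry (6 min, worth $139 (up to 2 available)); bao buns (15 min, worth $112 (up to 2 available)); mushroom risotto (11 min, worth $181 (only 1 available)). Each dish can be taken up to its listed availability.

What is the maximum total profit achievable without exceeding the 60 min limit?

A density-first pass picks 2×shrimp tacos + 3×grain bowl + 2×veggie curry — 1163 at 51 min.
Dropping veggie curry frees 6 min; slotting in mushroom risotto (11 min) lifts the total to 1205 at 56 min.
That's the maximum — no swap from here does better than 1205.

1205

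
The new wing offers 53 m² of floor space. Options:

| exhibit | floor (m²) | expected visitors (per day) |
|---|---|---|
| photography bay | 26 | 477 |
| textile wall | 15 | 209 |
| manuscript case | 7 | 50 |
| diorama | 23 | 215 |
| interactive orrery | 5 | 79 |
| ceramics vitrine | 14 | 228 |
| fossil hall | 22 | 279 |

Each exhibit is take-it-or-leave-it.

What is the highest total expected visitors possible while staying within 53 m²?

835

Taking the top-ratio exhibits first gives photography bay + manuscript case + interactive orrery + ceramics vitrine for 834 (52 m²).
Replace manuscript case and ceramics vitrine with fossil hall: the trade gains 1 net, giving 835 at 53 m².
Every other selection either busts 53 m² or fails to beat 835.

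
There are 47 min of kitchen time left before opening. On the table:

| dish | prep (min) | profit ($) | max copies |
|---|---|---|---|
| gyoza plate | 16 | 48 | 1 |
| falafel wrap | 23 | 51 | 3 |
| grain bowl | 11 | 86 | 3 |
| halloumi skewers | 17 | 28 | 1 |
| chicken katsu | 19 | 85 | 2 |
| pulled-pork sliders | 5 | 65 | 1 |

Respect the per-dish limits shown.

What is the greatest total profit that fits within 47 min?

Ranking by ratio (profit/min): pulled-pork sliders 13.00, grain bowl 7.82, chicken katsu 4.47.
Taking 3×grain bowl + pulled-pork sliders: 38 min used, 323 in profit.
That's the maximum — no swap from here does better than 323.

323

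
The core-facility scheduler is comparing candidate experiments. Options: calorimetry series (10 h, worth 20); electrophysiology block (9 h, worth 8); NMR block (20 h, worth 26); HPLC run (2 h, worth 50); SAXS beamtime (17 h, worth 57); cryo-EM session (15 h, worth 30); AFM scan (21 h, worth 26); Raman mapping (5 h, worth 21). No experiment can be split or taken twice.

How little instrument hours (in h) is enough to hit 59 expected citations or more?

Need the lightest bundle worth ≥ 59.
Taking HPLC run + Raman mapping gives 71 (≥ 59) for 7 h.
Below 7 h the best achievable stays under 59.

7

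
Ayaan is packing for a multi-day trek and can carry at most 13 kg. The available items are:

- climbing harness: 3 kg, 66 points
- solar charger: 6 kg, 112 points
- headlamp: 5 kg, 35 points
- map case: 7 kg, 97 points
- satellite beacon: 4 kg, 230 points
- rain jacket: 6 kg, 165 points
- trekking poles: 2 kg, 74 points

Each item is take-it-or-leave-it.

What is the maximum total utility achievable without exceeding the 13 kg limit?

469

Density check — satellite beacon 57.50, trekking poles 37.00, rain jacket 27.50, climbing harness 22.00 are the best per kg.
Best packing: satellite beacon + rain jacket + trekking poles — 12 kg, 469 total.
Nothing else within 13 kg beats 469.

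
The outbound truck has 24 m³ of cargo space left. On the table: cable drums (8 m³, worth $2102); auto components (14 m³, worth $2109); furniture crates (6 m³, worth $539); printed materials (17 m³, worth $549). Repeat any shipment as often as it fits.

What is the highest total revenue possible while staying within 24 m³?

6306

Best packing: 3×cable drums — 24 m³, 6306 total.
That's the maximum — no swap from here does better than 6306.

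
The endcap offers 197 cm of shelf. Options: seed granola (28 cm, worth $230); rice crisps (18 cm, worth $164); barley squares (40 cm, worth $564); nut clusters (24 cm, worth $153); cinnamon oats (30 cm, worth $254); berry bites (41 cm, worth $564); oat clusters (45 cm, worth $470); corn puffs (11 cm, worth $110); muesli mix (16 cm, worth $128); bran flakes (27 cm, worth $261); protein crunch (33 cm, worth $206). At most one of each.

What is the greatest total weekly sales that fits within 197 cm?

Filling by ratio: rice crisps + barley squares + berry bites + oat clusters + corn puffs + bran flakes for 2133, with 15 cm left unused.
Replace rice crisps with cinnamon oats: the trade gains 90 net, giving 2223 at 194 cm.
Next best is seed granola + barley squares + berry bites + oat clusters + muesli mix + bran flakes at 2217 (197 cm) — short by 6.

2223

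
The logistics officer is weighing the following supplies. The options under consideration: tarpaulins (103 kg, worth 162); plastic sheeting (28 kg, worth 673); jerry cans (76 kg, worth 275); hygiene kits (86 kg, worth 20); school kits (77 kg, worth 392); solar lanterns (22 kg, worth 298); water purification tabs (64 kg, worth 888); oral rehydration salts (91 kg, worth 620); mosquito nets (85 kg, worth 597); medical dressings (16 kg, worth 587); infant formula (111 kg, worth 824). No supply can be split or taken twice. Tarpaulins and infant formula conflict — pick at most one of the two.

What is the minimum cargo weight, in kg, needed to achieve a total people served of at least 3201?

Minimise kg subject to total people served ≥ 3201.
plastic sheeting + solar lanterns + water purification tabs + medical dressings + infant formula: 3270 people served at 241 kg.
No combination under 241 kg hits 3201.

241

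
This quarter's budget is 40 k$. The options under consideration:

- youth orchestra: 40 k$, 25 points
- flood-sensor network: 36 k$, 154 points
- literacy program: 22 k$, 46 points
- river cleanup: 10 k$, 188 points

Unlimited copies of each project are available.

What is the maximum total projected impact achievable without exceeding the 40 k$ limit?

752

4×river cleanup uses 40 of the 40 k$ and totals 752.
No other feasible combination exceeds 752.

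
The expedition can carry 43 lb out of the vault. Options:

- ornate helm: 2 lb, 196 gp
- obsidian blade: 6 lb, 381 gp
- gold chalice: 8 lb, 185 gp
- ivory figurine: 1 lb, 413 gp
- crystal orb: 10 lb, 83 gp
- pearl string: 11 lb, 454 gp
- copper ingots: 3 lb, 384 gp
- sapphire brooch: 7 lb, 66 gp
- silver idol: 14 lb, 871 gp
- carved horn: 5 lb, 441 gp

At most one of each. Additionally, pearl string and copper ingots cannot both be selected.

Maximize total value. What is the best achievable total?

2871

Best packing: ornate helm + obsidian blade + gold chalice + ivory figurine + copper ingots + silver idol + carved horn — 39 lb, 2871 total.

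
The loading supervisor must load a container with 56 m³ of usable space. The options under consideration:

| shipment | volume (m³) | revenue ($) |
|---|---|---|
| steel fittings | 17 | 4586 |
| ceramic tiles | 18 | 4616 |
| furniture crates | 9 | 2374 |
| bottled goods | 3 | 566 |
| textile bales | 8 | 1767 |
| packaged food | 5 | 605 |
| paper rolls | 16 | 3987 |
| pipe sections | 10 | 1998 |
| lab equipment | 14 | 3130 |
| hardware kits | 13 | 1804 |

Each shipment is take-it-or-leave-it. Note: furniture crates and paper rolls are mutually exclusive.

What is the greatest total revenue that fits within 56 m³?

13909

By revenue per m³: steel fittings 269.76, furniture crates 263.78, ceramic tiles 256.44, paper rolls 249.19 lead.
Taking steel fittings + ceramic tiles + furniture crates + bottled goods + textile bales: 55 m³ used, 13909 in revenue.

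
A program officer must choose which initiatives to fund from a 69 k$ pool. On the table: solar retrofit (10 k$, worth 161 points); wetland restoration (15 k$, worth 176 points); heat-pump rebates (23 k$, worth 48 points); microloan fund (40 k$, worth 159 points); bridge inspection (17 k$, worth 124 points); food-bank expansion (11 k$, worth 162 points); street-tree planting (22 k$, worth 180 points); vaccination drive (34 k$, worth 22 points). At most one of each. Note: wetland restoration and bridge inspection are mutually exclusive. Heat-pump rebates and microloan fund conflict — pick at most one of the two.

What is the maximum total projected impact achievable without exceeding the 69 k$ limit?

679

The ratio ordering already packs tightly: solar retrofit + wetland restoration + food-bank expansion + street-tree planting, 58 k$, 679.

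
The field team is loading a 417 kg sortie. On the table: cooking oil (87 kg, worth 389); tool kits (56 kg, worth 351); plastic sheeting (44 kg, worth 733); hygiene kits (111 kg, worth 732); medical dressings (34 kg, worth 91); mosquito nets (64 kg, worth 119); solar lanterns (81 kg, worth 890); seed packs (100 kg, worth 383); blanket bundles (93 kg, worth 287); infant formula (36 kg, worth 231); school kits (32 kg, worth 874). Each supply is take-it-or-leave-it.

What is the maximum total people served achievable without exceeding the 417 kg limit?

Greedy by ratio would take tool kits + plastic sheeting + hygiene kits + medical dressings + solar lanterns + infant formula + school kits: 394 kg used, total 3902.
The 70 kg tied up in medical dressings and infant formula is better spent on cooking oil — total rises to 3969 (411 kg).

3969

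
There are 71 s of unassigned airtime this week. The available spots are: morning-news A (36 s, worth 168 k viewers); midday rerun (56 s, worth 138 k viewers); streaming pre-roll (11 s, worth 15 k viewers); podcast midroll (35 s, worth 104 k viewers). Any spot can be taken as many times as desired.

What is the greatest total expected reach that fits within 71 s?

272

Taking morning-news A + podcast midroll: 71 s used, 272 in expected reach.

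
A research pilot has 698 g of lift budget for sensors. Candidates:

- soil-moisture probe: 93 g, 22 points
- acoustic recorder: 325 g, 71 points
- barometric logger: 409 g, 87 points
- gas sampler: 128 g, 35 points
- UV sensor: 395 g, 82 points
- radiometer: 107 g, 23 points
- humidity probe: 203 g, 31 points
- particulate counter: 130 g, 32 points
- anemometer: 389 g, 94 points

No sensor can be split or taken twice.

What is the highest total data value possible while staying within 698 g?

161

Acoustic recorder + gas sampler + radiometer + particulate counter uses 690 of the 698 g and totals 161.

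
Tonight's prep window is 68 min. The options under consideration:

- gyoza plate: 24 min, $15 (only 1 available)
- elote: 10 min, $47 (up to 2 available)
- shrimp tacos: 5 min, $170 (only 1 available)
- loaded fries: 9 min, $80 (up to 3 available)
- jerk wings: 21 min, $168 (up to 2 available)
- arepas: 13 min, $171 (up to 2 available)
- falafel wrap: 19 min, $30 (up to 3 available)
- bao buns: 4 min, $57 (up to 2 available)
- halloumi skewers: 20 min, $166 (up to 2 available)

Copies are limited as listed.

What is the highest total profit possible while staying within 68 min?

Density check — shrimp tacos 34.00, bao buns 14.25, arepas 13.15, loaded fries 8.89 are the best per min.
Greedy by ratio would take shrimp tacos + 3×loaded fries + 2×arepas + 2×bao buns: 66 min used, total 866.
The 18 min tied up in 2×loaded fries is better spent on halloumi skewers — total rises to 872 (68 min).
No other feasible combination exceeds 872.

872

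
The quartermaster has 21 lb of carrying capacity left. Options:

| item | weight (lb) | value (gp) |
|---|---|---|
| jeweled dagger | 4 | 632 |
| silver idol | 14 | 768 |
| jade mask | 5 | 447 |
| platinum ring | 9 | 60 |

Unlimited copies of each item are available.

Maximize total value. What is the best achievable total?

Ranking by ratio (value/lb): jeweled dagger 158.00, jade mask 89.40, silver idol 54.86.
The ratio ordering already packs tightly: 5×jeweled dagger, 20 lb, 3160.
The spare 1 lb is too small for any remaining item, and no exchange beats 3160.

3160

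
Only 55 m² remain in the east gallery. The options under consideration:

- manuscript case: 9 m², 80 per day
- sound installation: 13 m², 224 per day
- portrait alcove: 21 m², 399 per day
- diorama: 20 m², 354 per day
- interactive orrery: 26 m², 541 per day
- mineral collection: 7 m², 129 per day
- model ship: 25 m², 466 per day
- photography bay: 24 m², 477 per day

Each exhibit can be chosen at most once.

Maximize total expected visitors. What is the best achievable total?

1069

By expected visitors per m²: interactive orrery 20.81, photography bay 19.88, portrait alcove 19.00, model ship 18.64 lead.
Greedy by ratio would take interactive orrery + photography bay: 50 m² used, total 1018.
Dropping photography bay frees 24 m²; slotting in portrait alcove + mineral collection (28 m²) lifts the total to 1069 at 54 m².
The spare 1 m² is too small for any remaining exhibit, and no exchange beats 1069.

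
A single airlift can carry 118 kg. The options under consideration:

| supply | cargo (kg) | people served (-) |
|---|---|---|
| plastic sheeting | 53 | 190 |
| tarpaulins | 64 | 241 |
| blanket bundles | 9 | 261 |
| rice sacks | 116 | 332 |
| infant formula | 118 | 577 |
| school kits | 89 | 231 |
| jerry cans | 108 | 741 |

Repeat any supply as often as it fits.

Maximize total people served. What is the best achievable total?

3393

The ratio ordering already packs tightly: 13×blanket bundles, 117 kg, 3393.
The spare 1 kg is too small for any remaining supply, and no exchange beats 3393.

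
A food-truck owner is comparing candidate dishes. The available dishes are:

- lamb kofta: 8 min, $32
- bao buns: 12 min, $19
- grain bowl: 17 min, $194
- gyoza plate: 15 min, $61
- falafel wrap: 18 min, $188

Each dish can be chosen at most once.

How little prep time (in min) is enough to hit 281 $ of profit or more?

Look for the lowest-prep combination reaching 281.
grain bowl + falafel wrap: 382 profit at 35 min.
No combination under 35 min hits 281.

35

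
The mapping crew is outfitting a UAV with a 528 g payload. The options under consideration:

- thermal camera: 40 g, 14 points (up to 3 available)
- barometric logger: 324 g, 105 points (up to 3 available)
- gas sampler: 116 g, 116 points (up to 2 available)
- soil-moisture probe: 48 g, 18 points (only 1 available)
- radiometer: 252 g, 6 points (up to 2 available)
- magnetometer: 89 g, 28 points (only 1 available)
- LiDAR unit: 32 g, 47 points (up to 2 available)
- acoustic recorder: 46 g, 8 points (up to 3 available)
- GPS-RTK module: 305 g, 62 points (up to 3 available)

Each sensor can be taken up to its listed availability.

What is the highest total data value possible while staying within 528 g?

400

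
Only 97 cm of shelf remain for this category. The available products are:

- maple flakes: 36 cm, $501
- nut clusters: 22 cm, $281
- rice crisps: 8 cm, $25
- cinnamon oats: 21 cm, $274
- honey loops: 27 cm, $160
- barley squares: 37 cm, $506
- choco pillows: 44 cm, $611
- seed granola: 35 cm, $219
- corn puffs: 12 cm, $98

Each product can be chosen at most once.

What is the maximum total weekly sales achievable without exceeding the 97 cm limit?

1288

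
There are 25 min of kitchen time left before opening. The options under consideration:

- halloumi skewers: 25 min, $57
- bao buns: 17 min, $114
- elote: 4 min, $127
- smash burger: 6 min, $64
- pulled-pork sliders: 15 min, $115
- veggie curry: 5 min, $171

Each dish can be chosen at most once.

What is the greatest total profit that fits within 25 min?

413

Greedy by ratio would take elote + smash burger + veggie curry: 15 min used, total 362.
The 6 min tied up in smash burger is better spent on pulled-pork sliders — total rises to 413 (24 min).
Every other selection either busts 25 min or fails to beat 413.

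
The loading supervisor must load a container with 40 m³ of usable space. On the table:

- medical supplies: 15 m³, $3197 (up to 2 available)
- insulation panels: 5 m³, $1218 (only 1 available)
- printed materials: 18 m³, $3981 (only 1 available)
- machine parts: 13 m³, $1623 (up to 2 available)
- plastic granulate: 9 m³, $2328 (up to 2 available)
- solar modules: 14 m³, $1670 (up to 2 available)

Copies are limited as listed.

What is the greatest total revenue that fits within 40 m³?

Taking medical supplies + insulation panels + 2×plastic granulate: 38 m³ used, 9071 in revenue.

9071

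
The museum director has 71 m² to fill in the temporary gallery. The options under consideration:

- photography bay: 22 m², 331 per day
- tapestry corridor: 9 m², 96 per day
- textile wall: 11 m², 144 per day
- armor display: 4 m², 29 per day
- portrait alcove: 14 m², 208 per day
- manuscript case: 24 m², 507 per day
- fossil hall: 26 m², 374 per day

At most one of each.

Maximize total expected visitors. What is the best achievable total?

1190

The ratio ordering already packs tightly: photography bay + textile wall + portrait alcove + manuscript case, 71 m², 1190.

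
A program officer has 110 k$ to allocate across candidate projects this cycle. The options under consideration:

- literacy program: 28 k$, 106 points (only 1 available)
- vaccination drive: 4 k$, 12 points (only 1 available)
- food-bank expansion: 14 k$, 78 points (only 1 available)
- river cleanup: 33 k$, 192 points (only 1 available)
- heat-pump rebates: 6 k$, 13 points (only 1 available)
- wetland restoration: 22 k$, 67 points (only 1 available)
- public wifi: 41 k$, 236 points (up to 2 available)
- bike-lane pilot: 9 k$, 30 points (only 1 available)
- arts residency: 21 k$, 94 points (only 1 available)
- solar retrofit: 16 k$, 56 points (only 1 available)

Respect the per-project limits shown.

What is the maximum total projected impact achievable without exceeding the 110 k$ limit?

Taking food-bank expansion + river cleanup + public wifi + arts residency: 109 k$ used, 600 in projected impact.
No other feasible combination exceeds 600.

600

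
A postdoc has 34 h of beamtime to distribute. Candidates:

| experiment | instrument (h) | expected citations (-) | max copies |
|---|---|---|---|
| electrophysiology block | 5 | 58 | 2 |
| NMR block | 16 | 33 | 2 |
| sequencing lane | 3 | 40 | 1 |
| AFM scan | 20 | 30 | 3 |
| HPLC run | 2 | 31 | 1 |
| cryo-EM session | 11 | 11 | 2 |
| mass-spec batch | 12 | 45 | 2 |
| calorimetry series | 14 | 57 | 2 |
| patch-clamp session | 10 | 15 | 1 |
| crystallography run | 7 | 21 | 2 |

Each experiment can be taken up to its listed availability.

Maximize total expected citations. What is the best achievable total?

253

Ranking by ratio (expected citations/h): HPLC run 15.50, sequencing lane 13.33, electrophysiology block 11.60, calorimetry series 4.07.
Greedy by ratio would take 2×electrophysiology block + sequencing lane + HPLC run + calorimetry series: 29 h used, total 244.
Replace calorimetry series with mass-spec batch + crystallography run: the trade gains 9 net, giving 253 at 34 h.
Nothing else within 34 h beats 253.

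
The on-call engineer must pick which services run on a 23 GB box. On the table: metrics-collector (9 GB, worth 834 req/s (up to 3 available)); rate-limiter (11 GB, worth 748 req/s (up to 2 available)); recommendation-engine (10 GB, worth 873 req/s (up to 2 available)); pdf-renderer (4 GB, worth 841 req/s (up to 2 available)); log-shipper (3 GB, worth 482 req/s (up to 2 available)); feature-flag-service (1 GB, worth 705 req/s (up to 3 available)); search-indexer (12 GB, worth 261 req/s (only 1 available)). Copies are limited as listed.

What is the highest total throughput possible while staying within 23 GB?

5113

Density check — feature-flag-service 705.00, pdf-renderer 210.25, log-shipper 160.67 are the best per GB.
Taking the top-ratio services first gives 2×pdf-renderer + 2×log-shipper + 3×feature-flag-service for 4761 (17 GB).
Dropping log-shipper frees 3 GB; slotting in metrics-collector (9 GB) lifts the total to 5113 at 23 GB.
That's the maximum — no swap from here does better than 5113.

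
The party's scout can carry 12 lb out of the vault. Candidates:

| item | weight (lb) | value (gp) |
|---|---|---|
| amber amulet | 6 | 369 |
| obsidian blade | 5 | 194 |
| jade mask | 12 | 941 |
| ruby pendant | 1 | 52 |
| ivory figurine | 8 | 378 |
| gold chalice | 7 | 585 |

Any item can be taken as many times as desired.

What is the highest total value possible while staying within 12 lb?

Greedy by ratio would take 5×ruby pendant + gold chalice: 12 lb used, total 845.
Replace 5×ruby pendant and gold chalice with jade mask: the trade gains 96 net, giving 941 at 12 lb.
Every other selection either busts 12 lb or fails to beat 941.

941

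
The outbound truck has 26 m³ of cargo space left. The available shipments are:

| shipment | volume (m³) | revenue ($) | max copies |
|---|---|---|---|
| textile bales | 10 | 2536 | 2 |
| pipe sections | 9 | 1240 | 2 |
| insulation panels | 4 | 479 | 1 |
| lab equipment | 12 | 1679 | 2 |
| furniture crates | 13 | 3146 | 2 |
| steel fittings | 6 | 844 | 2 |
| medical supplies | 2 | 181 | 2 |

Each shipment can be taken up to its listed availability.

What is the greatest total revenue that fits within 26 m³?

6292

Taking the top-ratio shipments first gives 2×textile bales + steel fittings for 5916 (26 m³).
Replace 2×textile bales and steel fittings with 2×furniture crates: the trade gains 376 net, giving 6292 at 26 m³.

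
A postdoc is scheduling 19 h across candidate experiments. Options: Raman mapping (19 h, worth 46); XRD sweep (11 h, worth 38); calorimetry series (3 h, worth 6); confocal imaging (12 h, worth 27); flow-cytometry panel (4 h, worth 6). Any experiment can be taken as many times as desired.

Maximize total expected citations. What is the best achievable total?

Density check — XRD sweep 3.45, Raman mapping 2.42, confocal imaging 2.25 are the best per h.
Best packing: XRD sweep + 2×calorimetry series — 17 h, 50 total.

50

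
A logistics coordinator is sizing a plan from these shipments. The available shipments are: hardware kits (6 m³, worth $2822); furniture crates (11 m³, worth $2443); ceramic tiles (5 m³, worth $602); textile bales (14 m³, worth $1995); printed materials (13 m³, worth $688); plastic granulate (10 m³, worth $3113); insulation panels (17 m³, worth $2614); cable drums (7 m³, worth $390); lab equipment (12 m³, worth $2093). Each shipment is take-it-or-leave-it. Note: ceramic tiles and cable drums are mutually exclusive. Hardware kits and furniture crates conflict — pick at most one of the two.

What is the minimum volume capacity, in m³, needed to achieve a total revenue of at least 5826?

Minimise m³ subject to total revenue ≥ 5826.
hardware kits + plastic granulate reaches 5935 using 16 m³.
No combination under 16 m³ hits 5826.

16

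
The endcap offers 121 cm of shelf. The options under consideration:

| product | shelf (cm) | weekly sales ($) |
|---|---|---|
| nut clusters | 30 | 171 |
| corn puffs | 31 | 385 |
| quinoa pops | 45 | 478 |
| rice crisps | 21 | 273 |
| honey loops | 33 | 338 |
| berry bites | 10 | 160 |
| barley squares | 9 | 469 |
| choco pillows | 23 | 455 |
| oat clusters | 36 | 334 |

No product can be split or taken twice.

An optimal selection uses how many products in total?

Best achievable weekly sales is 1947.
One optimal bundle: corn puffs + quinoa pops + berry bites + barley squares + choco pillows (118 cm).
Any selection reaching 1947 contains exactly 5 products.

5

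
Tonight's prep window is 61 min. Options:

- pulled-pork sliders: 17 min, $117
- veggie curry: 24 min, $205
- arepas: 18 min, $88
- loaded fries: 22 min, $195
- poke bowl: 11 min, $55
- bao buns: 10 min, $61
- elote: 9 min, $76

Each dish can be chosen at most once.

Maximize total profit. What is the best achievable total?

Density check — loaded fries 8.86, veggie curry 8.54, elote 8.44, pulled-pork sliders 6.88 are the best per min.
Veggie curry + loaded fries + elote uses 55 of the 61 min and totals 476.
Every other selection either busts 61 min or fails to beat 476.

476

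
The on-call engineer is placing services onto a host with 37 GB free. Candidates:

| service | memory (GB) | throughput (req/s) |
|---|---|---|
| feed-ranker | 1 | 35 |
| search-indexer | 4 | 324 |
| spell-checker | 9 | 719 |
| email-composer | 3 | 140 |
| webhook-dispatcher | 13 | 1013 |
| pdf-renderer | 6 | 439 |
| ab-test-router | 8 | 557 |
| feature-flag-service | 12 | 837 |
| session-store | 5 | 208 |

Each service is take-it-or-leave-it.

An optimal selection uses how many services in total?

5

The maximum throughput within 37 GB is 2763.
feed-ranker + spell-checker + webhook-dispatcher + pdf-renderer + ab-test-router hits 2763 at 37 GB.
Any selection reaching 2763 contains exactly 5 services.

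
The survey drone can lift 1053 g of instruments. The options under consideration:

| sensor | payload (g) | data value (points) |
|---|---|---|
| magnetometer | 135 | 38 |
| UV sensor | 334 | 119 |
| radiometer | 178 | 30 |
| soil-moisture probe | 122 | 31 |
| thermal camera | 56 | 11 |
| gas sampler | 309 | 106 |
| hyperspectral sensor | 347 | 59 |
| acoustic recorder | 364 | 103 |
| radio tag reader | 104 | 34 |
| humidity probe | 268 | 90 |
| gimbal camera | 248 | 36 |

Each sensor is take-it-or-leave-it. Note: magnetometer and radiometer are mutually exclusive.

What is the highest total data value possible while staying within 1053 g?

Ranking by ratio (data value/g): UV sensor 0.36, gas sampler 0.34, humidity probe 0.34, radio tag reader 0.33.
Taking the top-ratio sensors first gives UV sensor + gas sampler + radio tag reader + humidity probe for 349 (1015 g).
Replace radio tag reader with magnetometer: the trade gains 4 net, giving 353 at 1046 g.

353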